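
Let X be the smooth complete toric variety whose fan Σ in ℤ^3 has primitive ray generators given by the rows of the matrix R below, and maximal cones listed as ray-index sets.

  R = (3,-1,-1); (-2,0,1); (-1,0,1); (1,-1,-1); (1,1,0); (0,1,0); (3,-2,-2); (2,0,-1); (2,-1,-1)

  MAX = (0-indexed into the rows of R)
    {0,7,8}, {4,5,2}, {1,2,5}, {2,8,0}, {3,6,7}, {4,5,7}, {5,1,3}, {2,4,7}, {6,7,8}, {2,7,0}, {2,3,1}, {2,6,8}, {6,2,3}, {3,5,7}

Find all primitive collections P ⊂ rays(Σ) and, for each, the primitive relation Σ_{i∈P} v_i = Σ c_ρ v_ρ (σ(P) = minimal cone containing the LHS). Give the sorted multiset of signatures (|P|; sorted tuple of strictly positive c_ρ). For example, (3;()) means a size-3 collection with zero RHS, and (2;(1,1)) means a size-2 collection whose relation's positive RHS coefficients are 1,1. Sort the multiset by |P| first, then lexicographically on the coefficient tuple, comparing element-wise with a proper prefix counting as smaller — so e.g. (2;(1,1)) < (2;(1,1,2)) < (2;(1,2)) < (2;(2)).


The 20 primitive collections of Σ (r=9, n=3):

  P = {1,7}:  v_{1} + v_{7} = 0  ⟹  sig = (2;())
  P = {3,4}:  v_{3} + v_{4} = v_{7}  ⟹  sig = (2;(1))
  P = {3,8}:  v_{3} + v_{8} = v_{6}  ⟹  sig = (2;(1))
  P = {5,8}:  v_{5} + v_{8} = v_{7}  ⟹  sig = (2;(1))
  P = {0,1}:  v_{0} + v_{1} = v_{2} + v_{8}  ⟹  sig = (2;(1,1))
  P = {1,4}:  v_{1} + v_{4} = v_{2} + v_{5}  ⟹  sig = (2;(1,1))
  P = {1,8}:  v_{1} + v_{8} = v_{2} + v_{3}  ⟹  sig = (2;(1,1))
  P = {4,6}:  v_{4} + v_{6} = v_{7} + v_{8}  ⟹  sig = (2;(1,1))
  P = {5,6}:  v_{5} + v_{6} = v_{3} + v_{7}  ⟹  sig = (2;(1,1))
  P = {0,5}:  v_{0} + v_{5} = v_{2} + 2·v_{7}  ⟹  sig = (2;(1,2))
  P = {1,6}:  v_{1} + v_{6} = v_{2} + 2·v_{3}  ⟹  sig = (2;(1,2))
  P = {4,8}:  v_{4} + v_{8} = v_{2} + 2·v_{7}  ⟹  sig = (2;(1,2))
  P = {0,3}:  v_{0} + v_{3} = 2·v_{8}  ⟹  sig = (2;(2))
  P = {0,4}:  v_{0} + v_{4} = 2·v_{2} + 3·v_{7}  ⟹  sig = (2;(2,3))
  P = {0,6}:  v_{0} + v_{6} = 3·v_{8}  ⟹  sig = (2;(3))
  P = {2,3,5}:  v_{2} + v_{3} + v_{5} = 0  ⟹  sig = (3;())
  P = {2,3,7}:  v_{2} + v_{3} + v_{7} = v_{8}  ⟹  sig = (3;(1))
  P = {2,5,7}:  v_{2} + v_{5} + v_{7} = v_{4}  ⟹  sig = (3;(1))
  P = {2,7,8}:  v_{2} + v_{7} + v_{8} = v_{0}  ⟹  sig = (3;(1))
  P = {2,6,7}:  v_{2} + v_{6} + v_{7} = 2·v_{8}  ⟹  sig = (3;(2))

so the primitive-relation signature multiset is
    (2;())
    (2;(1))
    (2;(1))
    (2;(1))
    (2;(1,1))
    (2;(1,1))
    (2;(1,1))
    (2;(1,1))
    (2;(1,1))
    (2;(1,2))
    (2;(1,2))
    (2;(1,2))
    (2;(2))
    (2;(2,3))
    (2;(3))
    (3;())
    (3;(1))
    (3;(1))
    (3;(1))
    (3;(2))


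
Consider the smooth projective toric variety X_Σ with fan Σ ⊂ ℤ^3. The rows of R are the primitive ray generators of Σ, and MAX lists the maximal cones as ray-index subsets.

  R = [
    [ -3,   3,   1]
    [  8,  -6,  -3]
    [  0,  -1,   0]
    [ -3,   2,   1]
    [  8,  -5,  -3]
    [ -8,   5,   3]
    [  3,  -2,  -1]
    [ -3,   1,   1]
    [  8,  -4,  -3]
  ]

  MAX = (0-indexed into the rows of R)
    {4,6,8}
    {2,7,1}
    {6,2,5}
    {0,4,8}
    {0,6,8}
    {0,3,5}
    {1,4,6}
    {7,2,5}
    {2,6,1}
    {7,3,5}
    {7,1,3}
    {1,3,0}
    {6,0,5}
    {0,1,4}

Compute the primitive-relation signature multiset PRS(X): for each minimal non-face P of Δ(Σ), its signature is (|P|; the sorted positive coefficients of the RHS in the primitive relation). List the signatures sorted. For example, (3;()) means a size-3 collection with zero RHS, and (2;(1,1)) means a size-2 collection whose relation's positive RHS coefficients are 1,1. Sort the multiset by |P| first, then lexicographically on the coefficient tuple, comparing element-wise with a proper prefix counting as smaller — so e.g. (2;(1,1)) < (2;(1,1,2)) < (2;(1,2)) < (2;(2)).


17 collections generate NE(X_Σ); each relation:

  P={3,6}:  v_{3} + v_{6} = 0 ; sig = (2;())
  P={4,5}:  v_{4} + v_{5} = 0 ; sig = (2;())
  P={0,2}:  v_{0} + v_{2} = v_{3} ; sig = (2;(1))
  P={1,5}:  v_{1} + v_{5} = v_{2} ; sig = (2;(1))
  P={2,3}:  v_{2} + v_{3} = v_{7} ; sig = (2;(1))
  P={2,4}:  v_{2} + v_{4} = v_{1} ; sig = (2;(1))
  P={2,8}:  v_{2} + v_{8} = v_{4} ; sig = (2;(1))
  P={6,7}:  v_{6} + v_{7} = v_{2} ; sig = (2;(1))
  P={3,4}:  v_{3} + v_{4} = v_{0} + v_{1} ; sig = (2;(1,1))
  P={3,8}:  v_{3} + v_{8} = v_{0} + v_{4} ; sig = (2;(1,1))
  P={4,7}:  v_{4} + v_{7} = v_{1} + v_{3} ; sig = (2;(1,1))
  P={5,8}:  v_{5} + v_{8} = v_{0} + v_{6} ; sig = (2;(1,1))
  P={7,8}:  v_{7} + v_{8} = v_{0} + v_{1} ; sig = (2;(1,1))
  P={0,7}:  v_{0} + v_{7} = 2·v_{3} ; sig = (2;(2))
  P={1,8}:  v_{1} + v_{8} = 2·v_{4} ; sig = (2;(2))
  P={0,1,6}:  v_{0} + v_{1} + v_{6} = v_{4} ; sig = (3;(1))
  P={0,4,6}:  v_{0} + v_{4} + v_{6} = v_{8} ; sig = (3;(1))

so the primitive-relation signature multiset is
    |P|=2: 15 collections, coeffs (), (), (1), (1), (1), (1), (1), (1), (1,1), (1,1), (1,1), (1,1), (1,1), (2), (2)
    |P|=3: 2 collections, coeffs (1), (1)


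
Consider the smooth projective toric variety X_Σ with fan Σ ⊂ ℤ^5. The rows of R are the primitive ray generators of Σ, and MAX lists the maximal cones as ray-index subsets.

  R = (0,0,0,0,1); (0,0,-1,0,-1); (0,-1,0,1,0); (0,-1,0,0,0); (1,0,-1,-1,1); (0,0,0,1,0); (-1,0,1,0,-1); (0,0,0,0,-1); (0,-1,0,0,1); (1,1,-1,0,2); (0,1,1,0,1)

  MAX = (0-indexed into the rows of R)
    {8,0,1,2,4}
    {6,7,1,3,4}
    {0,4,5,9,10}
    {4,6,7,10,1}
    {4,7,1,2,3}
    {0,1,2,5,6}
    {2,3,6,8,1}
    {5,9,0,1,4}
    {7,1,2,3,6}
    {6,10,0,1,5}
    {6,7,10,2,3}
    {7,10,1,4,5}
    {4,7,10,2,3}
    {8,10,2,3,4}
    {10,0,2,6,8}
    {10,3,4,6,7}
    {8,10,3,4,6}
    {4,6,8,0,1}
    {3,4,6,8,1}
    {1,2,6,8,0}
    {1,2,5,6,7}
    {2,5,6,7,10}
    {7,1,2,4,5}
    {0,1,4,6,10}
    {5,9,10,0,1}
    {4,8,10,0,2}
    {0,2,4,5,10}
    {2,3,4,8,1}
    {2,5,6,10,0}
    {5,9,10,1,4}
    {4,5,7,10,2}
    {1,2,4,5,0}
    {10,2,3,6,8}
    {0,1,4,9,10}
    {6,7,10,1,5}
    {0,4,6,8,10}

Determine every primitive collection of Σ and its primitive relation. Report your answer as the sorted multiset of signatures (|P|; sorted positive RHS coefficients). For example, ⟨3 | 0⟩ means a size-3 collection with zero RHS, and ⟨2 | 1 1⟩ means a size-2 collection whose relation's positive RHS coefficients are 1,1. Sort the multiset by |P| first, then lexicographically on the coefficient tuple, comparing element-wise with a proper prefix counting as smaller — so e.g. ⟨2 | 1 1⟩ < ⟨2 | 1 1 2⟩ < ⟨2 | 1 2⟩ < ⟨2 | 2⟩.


16 minimal non-faces of Δ(Σ) (on 11 rays):

  • {0,7}:  v_{0} + v_{7} = 0  ⟹  sig = ⟨2 | 0⟩
  • {0,3}:  v_{0} + v_{3} = v_{8}  ⟹  sig = ⟨2 | 1⟩
  • {3,5}:  v_{3} + v_{5} = v_{2}  ⟹  sig = ⟨2 | 1⟩
  • {7,8}:  v_{7} + v_{8} = v_{3}  ⟹  sig = ⟨2 | 1⟩
  • {5,8}:  v_{5} + v_{8} = v_{0} + v_{2}  ⟹  sig = ⟨2 | 1 1⟩
  • {3,9}:  v_{3} + v_{9} = v_{0} + v_{4} + v_{5}  ⟹  sig = ⟨2 | 1 1 1⟩
  • {6,9}:  v_{6} + v_{9} = v_{0} + v_{1} + v_{10}  ⟹  sig = ⟨2 | 1 1 1⟩
  • {7,9}:  v_{7} + v_{9} = v_{1} + v_{4} + v_{5} + v_{10}  ⟹  sig = ⟨2 | 1 1 1 1⟩
  • {2,9}:  v_{2} + v_{9} = v_{0} + v_{4} + 2·v_{5}  ⟹  sig = ⟨2 | 1 1 2⟩
  • {8,9}:  v_{8} + v_{9} = 2·v_{0} + v_{4} + v_{5}  ⟹  sig = ⟨2 | 1 1 2⟩
  • {1,3,10}:  v_{1} + v_{3} + v_{10} = 0  ⟹  sig = ⟨3 | 0⟩
  • {4,5,6}:  v_{4} + v_{5} + v_{6} = 0  ⟹  sig = ⟨3 | 0⟩
  • {1,2,10}:  v_{1} + v_{2} + v_{10} = v_{5}  ⟹  sig = ⟨3 | 1⟩
  • {1,8,10}:  v_{1} + v_{8} + v_{10} = v_{0}  ⟹  sig = ⟨3 | 1⟩
  • {2,4,6}:  v_{2} + v_{4} + v_{6} = v_{3}  ⟹  sig = ⟨3 | 1⟩
  • {0,1,4,5,10}:  v_{0} + v_{1} + v_{4} + v_{5} + v_{10} = v_{9}  ⟹  sig = ⟨5 | 1⟩

Sorted signature multiset PRS(X):
{ ⟨2 | 0⟩,  ⟨2 | 1⟩ ×3,  ⟨2 | 1 1⟩,  ⟨2 | 1 1 1⟩ ×2,  ⟨2 | 1 1 1 1⟩,  ⟨2 | 1 1 2⟩ ×2,  ⟨3 | 0⟩ ×2,  ⟨3 | 1⟩ ×3,  ⟨5 | 1⟩ }


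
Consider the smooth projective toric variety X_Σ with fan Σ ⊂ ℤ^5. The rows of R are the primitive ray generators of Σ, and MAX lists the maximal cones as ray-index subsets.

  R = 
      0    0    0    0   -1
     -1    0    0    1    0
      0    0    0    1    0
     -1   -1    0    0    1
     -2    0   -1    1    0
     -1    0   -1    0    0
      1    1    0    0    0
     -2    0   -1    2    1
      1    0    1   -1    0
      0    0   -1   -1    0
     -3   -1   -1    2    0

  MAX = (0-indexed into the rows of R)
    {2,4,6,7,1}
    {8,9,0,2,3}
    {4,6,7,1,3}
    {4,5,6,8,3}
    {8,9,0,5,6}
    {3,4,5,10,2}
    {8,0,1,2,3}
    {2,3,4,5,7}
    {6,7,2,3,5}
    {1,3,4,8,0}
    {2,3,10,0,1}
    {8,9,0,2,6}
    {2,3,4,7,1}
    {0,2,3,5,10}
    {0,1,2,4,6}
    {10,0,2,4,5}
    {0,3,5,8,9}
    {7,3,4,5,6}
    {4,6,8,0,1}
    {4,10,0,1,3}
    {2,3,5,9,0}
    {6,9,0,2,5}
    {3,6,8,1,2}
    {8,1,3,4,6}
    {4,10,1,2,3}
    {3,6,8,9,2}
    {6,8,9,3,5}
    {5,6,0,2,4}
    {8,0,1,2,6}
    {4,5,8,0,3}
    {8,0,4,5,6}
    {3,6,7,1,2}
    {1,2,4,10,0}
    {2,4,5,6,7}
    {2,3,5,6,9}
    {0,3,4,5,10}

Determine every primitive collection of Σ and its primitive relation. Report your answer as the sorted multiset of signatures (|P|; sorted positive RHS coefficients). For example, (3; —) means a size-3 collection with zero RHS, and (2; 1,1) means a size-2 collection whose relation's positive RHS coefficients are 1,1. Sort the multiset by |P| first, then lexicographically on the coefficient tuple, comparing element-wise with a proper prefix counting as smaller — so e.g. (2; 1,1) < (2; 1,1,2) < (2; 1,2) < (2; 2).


The 15 primitive collections of Σ (r=11, n=5):

  P = {1,5}:  v_{1} + v_{5} = v_{4}  ⟹  sig = (2; 1)
  P = {1,9}:  v_{1} + v_{9} = v_{5}  ⟹  sig = (2; 1)
  P = {0,7}:  v_{0} + v_{7} = v_{2} + v_{4}  ⟹  sig = (2; 1,1)
  P = {6,10}:  v_{6} + v_{10} = v_{2} + v_{4}  ⟹  sig = (2; 1,1)
  P = {7,8}:  v_{7} + v_{8} = v_{1} + v_{3} + v_{6}  ⟹  sig = (2; 1,1,1)
  P = {8,10}:  v_{8} + v_{10} = v_{0} + v_{1} + v_{3}  ⟹  sig = (2; 1,1,1)
  P = {7,9}:  v_{7} + v_{9} = v_{2} + v_{3} + 2·v_{5} + v_{6}  ⟹  sig = (2; 1,1,1,2)
  P = {9,10}:  v_{9} + v_{10} = v_{0} + v_{2} + v_{3} + 2·v_{5}  ⟹  sig = (2; 1,1,1,2)
  P = {7,10}:  v_{7} + v_{10} = 2·v_{2} + v_{3} + 2·v_{4}  ⟹  sig = (2; 1,2,2)
  P = {4,9}:  v_{4} + v_{9} = 2·v_{5}  ⟹  sig = (2; 2)
  P = {0,3,6}:  v_{0} + v_{3} + v_{6} = 0  ⟹  sig = (3; —)
  P = {2,5,8}:  v_{2} + v_{5} + v_{8} = 0  ⟹  sig = (3; —)
  P = {2,4,8}:  v_{2} + v_{4} + v_{8} = v_{1}  ⟹  sig = (3; 1)
  P = {0,2,3,4}:  v_{0} + v_{2} + v_{3} + v_{4} = v_{10}  ⟹  sig = (4; 1)
  P = {2,3,4,6}:  v_{2} + v_{3} + v_{4} + v_{6} = v_{7}  ⟹  sig = (4; 1)

so the primitive-relation signature multiset is
{ (2; 1) ×2,  (2; 1,1) ×2,  (2; 1,1,1) ×2,  (2; 1,1,1,2) ×2,  (2; 1,2,2),  (2; 2),  (3; —) ×2,  (3; 1),  (4; 1) ×2 }


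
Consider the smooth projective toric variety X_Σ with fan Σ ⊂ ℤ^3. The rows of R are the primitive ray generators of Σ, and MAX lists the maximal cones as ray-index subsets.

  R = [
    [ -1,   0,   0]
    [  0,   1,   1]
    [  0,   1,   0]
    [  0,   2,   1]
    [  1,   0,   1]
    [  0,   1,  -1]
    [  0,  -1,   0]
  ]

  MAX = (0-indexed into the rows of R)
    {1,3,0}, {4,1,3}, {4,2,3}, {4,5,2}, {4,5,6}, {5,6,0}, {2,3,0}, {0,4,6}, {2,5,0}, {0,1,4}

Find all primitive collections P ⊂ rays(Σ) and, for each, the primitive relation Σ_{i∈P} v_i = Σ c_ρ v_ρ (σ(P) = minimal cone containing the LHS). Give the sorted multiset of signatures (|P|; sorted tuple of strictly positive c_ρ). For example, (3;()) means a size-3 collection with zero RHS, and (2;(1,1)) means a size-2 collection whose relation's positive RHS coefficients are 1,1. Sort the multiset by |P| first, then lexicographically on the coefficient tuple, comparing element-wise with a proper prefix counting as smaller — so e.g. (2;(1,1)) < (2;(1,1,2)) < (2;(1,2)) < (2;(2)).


9 collections generate NE(X_Σ); each relation:

  {2,6}:  v_{2} + v_{6} = 0 ; sig = (2;())
  {1,2}:  v_{1} + v_{2} = v_{3} ; sig = (2;(1))
  {3,6}:  v_{3} + v_{6} = v_{1} ; sig = (2;(1))
  {1,6}:  v_{1} + v_{6} = v_{0} + v_{4} ; sig = (2;(1,1))
  {1,5}:  v_{1} + v_{5} = 2·v_{2} ; sig = (2;(2))
  {3,5}:  v_{3} + v_{5} = 3·v_{2} ; sig = (2;(3))
  {0,2,4}:  v_{0} + v_{2} + v_{4} = v_{1} ; sig = (3;(1))
  {0,4,5}:  v_{0} + v_{4} + v_{5} = v_{2} ; sig = (3;(1))
  {0,3,4}:  v_{0} + v_{3} + v_{4} = 2·v_{1} ; sig = (3;(2))

Sorted signature multiset PRS(X):
[(2;()), (2;(1)), (2;(1)), (2;(1,1)), (2;(2)), (2;(3)), (3;(1)), (3;(1)), (3;(2))]


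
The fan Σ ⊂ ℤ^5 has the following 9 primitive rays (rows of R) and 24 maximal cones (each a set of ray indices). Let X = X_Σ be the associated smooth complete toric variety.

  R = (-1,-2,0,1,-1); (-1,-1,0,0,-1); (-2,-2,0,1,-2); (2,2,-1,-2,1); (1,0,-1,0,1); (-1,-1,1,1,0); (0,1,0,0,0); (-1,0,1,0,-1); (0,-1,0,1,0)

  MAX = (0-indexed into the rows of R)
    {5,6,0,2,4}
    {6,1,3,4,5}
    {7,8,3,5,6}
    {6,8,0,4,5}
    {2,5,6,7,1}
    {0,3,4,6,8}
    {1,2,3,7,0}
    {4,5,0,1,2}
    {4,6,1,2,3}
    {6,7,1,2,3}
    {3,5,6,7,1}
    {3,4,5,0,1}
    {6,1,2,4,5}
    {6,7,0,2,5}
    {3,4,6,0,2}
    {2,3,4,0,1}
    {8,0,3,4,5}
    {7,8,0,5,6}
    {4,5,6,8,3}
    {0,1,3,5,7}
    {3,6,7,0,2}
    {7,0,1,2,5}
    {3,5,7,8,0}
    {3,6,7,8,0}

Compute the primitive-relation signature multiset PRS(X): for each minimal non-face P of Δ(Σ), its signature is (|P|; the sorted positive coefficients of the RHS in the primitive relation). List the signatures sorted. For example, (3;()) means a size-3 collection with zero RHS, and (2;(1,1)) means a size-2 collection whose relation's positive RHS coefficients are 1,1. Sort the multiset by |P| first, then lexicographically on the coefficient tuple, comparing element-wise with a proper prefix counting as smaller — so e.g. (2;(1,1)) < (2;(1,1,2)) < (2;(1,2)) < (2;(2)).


6 minimal non-faces of Δ(Σ) (on 9 rays):

  {4,7}:  v_{4} + v_{7} = 0  ⟹  sig = (2;())
  {1,8}:  v_{1} + v_{8} = v_{0}  ⟹  sig = (2;(1))
  {2,8}:  v_{2} + v_{8} = 2·v_{0} + v_{6}  ⟹  sig = (2;(1,2))
  {0,1,6}:  v_{0} + v_{1} + v_{6} = v_{2}  ⟹  sig = (3;(1))
  {2,3,5}:  v_{2} + v_{3} + v_{5} = v_{1}  ⟹  sig = (3;(1))
  {0,3,5,6}:  v_{0} + v_{3} + v_{5} + v_{6} = 0  ⟹  sig = (4;())

Signatures (|P|; sorted positive RHS coefficients), sorted:
    (2;())
    (2;(1))
    (2;(1,2))
    (3;(1))
    (3;(1))
    (4;())


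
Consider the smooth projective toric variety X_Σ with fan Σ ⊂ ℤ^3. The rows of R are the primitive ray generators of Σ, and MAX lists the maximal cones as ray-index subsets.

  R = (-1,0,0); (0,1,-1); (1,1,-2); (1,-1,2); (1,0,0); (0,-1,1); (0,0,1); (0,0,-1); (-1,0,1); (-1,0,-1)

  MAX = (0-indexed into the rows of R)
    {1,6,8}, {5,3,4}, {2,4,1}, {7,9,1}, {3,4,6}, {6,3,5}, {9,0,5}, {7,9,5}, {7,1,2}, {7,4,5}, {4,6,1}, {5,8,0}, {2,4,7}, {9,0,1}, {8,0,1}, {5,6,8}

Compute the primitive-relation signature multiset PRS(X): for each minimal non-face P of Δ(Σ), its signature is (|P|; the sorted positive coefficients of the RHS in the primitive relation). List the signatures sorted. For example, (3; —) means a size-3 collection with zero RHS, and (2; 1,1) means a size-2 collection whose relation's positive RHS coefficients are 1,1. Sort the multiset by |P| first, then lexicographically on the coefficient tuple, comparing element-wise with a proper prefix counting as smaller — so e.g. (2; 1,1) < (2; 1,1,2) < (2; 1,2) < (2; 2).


23 collections generate NE(X_Σ); each relation:

  P={0,4}:  v_{0} + v_{4} = 0 ; sig = (2; —)
  P={1,5}:  v_{1} + v_{5} = 0 ; sig = (2; —)
  P={6,7}:  v_{6} + v_{7} = 0 ; sig = (2; —)
  P={0,6}:  v_{0} + v_{6} = v_{8} ; sig = (2; 1)
  P={0,7}:  v_{0} + v_{7} = v_{9} ; sig = (2; 1)
  P={2,8}:  v_{2} + v_{8} = v_{1} ; sig = (2; 1)
  P={3,9}:  v_{3} + v_{9} = v_{5} ; sig = (2; 1)
  P={4,8}:  v_{4} + v_{8} = v_{6} ; sig = (2; 1)
  P={4,9}:  v_{4} + v_{9} = v_{7} ; sig = (2; 1)
  P={6,9}:  v_{6} + v_{9} = v_{0} ; sig = (2; 1)
  P={7,8}:  v_{7} + v_{8} = v_{0} ; sig = (2; 1)
  P={0,2}:  v_{0} + v_{2} = v_{1} + v_{7} ; sig = (2; 1,1)
  P={0,3}:  v_{0} + v_{3} = v_{5} + v_{6} ; sig = (2; 1,1)
  P={1,3}:  v_{1} + v_{3} = v_{4} + v_{6} ; sig = (2; 1,1)
  P={2,5}:  v_{2} + v_{5} = v_{4} + v_{7} ; sig = (2; 1,1)
  P={2,6}:  v_{2} + v_{6} = v_{1} + v_{4} ; sig = (2; 1,1)
  P={3,7}:  v_{3} + v_{7} = v_{4} + v_{5} ; sig = (2; 1,1)
  P={2,9}:  v_{2} + v_{9} = v_{1} + 2·v_{7} ; sig = (2; 1,2)
  P={3,8}:  v_{3} + v_{8} = v_{5} + 2·v_{6} ; sig = (2; 1,2)
  P={2,3}:  v_{2} + v_{3} = 2·v_{4} ; sig = (2; 2)
  P={8,9}:  v_{8} + v_{9} = 2·v_{0} ; sig = (2; 2)
  P={1,4,7}:  v_{1} + v_{4} + v_{7} = v_{2} ; sig = (3; 1)
  P={4,5,6}:  v_{4} + v_{5} + v_{6} = v_{3} ; sig = (3; 1)

Sorted signature multiset PRS(X):
[(2; —), (2; —), (2; —), (2; 1), (2; 1), (2; 1), (2; 1), (2; 1), (2; 1), (2; 1), (2; 1), (2; 1,1), (2; 1,1), (2; 1,1), (2; 1,1), (2; 1,1), (2; 1,1), (2; 1,2), (2; 1,2), (2; 2), (2; 2), (3; 1), (3; 1)]


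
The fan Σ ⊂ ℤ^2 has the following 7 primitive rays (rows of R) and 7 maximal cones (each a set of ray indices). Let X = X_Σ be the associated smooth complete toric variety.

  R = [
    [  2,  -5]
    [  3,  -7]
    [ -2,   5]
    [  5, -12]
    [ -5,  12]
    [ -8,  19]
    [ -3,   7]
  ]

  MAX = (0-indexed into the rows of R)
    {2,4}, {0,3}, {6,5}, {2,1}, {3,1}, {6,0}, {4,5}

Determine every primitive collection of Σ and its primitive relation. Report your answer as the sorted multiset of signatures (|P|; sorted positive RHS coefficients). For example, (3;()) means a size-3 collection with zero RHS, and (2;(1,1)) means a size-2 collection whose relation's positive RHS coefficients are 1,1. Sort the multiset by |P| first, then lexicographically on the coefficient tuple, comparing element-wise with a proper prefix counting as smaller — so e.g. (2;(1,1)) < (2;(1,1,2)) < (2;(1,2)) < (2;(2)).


Primitive collections (14):

  • {0,2}:  v_{0} + v_{2} = 0  ⟹  sig = (2;())
  • {1,6}:  v_{1} + v_{6} = 0  ⟹  sig = (2;())
  • {3,4}:  v_{3} + v_{4} = 0  ⟹  sig = (2;())
  • {0,1}:  v_{0} + v_{1} = v_{3}  ⟹  sig = (2;(1))
  • {0,4}:  v_{0} + v_{4} = v_{6}  ⟹  sig = (2;(1))
  • {1,4}:  v_{1} + v_{4} = v_{2}  ⟹  sig = (2;(1))
  • {1,5}:  v_{1} + v_{5} = v_{4}  ⟹  sig = (2;(1))
  • {2,3}:  v_{2} + v_{3} = v_{1}  ⟹  sig = (2;(1))
  • {2,6}:  v_{2} + v_{6} = v_{4}  ⟹  sig = (2;(1))
  • {3,5}:  v_{3} + v_{5} = v_{6}  ⟹  sig = (2;(1))
  • {3,6}:  v_{3} + v_{6} = v_{0}  ⟹  sig = (2;(1))
  • {4,6}:  v_{4} + v_{6} = v_{5}  ⟹  sig = (2;(1))
  • {0,5}:  v_{0} + v_{5} = 2·v_{6}  ⟹  sig = (2;(2))
  • {2,5}:  v_{2} + v_{5} = 2·v_{4}  ⟹  sig = (2;(2))

Hence PRS(X_Σ) =
    |P|=2: 14 collections, coeffs (), (), (), (1), (1), (1), (1), (1), (1), (1), (1), (1), (2), (2)


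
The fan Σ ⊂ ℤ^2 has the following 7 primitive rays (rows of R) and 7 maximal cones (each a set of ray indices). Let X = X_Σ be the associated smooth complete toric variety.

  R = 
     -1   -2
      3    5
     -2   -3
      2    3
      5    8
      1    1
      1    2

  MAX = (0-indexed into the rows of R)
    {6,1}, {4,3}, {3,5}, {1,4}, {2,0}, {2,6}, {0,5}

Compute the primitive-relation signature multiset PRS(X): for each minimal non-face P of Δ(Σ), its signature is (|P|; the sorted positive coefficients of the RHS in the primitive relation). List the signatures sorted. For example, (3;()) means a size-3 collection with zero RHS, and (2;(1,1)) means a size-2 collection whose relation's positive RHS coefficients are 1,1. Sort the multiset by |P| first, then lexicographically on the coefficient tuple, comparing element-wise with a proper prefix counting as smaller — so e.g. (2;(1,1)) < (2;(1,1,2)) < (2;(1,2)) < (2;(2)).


Primitive collections (14):

  P = {0,6}:  v_{0} + v_{6} = 0  ⇒ sig = (2;())
  P = {2,3}:  v_{2} + v_{3} = 0  ⇒ sig = (2;())
  P = {0,1}:  v_{0} + v_{1} = v_{3}  ⇒ sig = (2;(1))
  P = {0,3}:  v_{0} + v_{3} = v_{5}  ⇒ sig = (2;(1))
  P = {1,2}:  v_{1} + v_{2} = v_{6}  ⇒ sig = (2;(1))
  P = {1,3}:  v_{1} + v_{3} = v_{4}  ⇒ sig = (2;(1))
  P = {2,4}:  v_{2} + v_{4} = v_{1}  ⇒ sig = (2;(1))
  P = {2,5}:  v_{2} + v_{5} = v_{0}  ⇒ sig = (2;(1))
  P = {3,6}:  v_{3} + v_{6} = v_{1}  ⇒ sig = (2;(1))
  P = {5,6}:  v_{5} + v_{6} = v_{3}  ⇒ sig = (2;(1))
  P = {0,4}:  v_{0} + v_{4} = 2·v_{3}  ⇒ sig = (2;(2))
  P = {1,5}:  v_{1} + v_{5} = 2·v_{3}  ⇒ sig = (2;(2))
  P = {4,6}:  v_{4} + v_{6} = 2·v_{1}  ⇒ sig = (2;(2))
  P = {4,5}:  v_{4} + v_{5} = 3·v_{3}  ⇒ sig = (2;(3))

Sorted signature multiset PRS(X):
    (2;())
    (2;())
    (2;(1))
    (2;(1))
    (2;(1))
    (2;(1))
    (2;(1))
    (2;(1))
    (2;(1))
    (2;(1))
    (2;(2))
    (2;(2))
    (2;(2))
    (2;(3))


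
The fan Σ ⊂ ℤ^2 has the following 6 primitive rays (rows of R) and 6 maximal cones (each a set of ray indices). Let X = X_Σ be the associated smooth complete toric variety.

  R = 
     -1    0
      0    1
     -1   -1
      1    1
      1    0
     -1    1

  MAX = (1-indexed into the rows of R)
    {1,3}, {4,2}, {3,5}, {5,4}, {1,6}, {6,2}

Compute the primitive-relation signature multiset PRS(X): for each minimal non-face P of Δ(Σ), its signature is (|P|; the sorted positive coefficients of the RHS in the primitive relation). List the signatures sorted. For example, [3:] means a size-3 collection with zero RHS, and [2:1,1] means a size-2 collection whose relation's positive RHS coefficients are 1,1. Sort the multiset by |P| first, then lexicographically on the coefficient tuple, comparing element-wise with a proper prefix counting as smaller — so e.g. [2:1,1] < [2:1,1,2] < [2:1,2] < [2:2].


|primitive collections| = 9. Relations:

  P={1,5}:  v_{1} + v_{5} = 0 ; sig = [2:]
  P={3,4}:  v_{3} + v_{4} = 0 ; sig = [2:]
  P={1,2}:  v_{1} + v_{2} = v_{6} ; sig = [2:1]
  P={1,4}:  v_{1} + v_{4} = v_{2} ; sig = [2:1]
  P={2,3}:  v_{2} + v_{3} = v_{1} ; sig = [2:1]
  P={2,5}:  v_{2} + v_{5} = v_{4} ; sig = [2:1]
  P={5,6}:  v_{5} + v_{6} = v_{2} ; sig = [2:1]
  P={3,6}:  v_{3} + v_{6} = 2·v_{1} ; sig = [2:2]
  P={4,6}:  v_{4} + v_{6} = 2·v_{2} ; sig = [2:2]

Hence PRS(X_Σ) =
{ [2:] ×2,  [2:1] ×5,  [2:2] ×2 }


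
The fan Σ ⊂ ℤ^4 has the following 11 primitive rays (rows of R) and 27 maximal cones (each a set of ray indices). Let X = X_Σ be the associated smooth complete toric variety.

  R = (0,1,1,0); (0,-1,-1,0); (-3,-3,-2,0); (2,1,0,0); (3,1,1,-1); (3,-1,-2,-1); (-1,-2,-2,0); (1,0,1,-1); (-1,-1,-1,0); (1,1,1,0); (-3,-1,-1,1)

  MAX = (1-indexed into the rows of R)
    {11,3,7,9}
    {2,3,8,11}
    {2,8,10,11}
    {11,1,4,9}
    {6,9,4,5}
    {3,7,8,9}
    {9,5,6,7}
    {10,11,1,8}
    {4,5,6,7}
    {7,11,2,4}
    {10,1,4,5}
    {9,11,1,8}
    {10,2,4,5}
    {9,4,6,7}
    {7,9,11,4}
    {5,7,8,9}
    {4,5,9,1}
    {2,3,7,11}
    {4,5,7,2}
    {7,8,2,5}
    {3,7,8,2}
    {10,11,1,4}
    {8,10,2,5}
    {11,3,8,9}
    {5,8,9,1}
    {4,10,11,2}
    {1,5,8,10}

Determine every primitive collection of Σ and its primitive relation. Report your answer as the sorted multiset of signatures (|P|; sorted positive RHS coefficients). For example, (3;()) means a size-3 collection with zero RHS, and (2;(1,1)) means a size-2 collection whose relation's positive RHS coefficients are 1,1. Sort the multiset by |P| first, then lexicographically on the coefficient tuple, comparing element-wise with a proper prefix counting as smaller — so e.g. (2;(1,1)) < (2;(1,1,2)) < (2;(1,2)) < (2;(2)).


19 collections generate NE(X_Σ); each relation:

  {1,2}:  v_{1} + v_{2} = 0  ⇒ sig = (2;())
  {5,11}:  v_{5} + v_{11} = 0  ⇒ sig = (2;())
  {9,10}:  v_{9} + v_{10} = 0  ⇒ sig = (2;())
  {1,7}:  v_{1} + v_{7} = v_{9}  ⇒ sig = (2;(1))
  {2,9}:  v_{2} + v_{9} = v_{7}  ⇒ sig = (2;(1))
  {3,4}:  v_{3} + v_{4} = v_{7}  ⇒ sig = (2;(1))
  {4,8}:  v_{4} + v_{8} = v_{5}  ⇒ sig = (2;(1))
  {7,10}:  v_{7} + v_{10} = v_{2}  ⇒ sig = (2;(1))
  {3,5}:  v_{3} + v_{5} = v_{7} + v_{8}  ⇒ sig = (2;(1,1))
  {1,3}:  v_{1} + v_{3} = v_{8} + v_{9} + v_{11}  ⇒ sig = (2;(1,1,1))
  {3,10}:  v_{3} + v_{10} = v_{2} + v_{8} + v_{11}  ⇒ sig = (2;(1,1,1))
  {6,10}:  v_{6} + v_{10} = v_{4} + v_{5} + v_{7}  ⇒ sig = (2;(1,1,1))
  {6,11}:  v_{6} + v_{11} = v_{4} + v_{7} + v_{9}  ⇒ sig = (2;(1,1,1))
  {1,6}:  v_{1} + v_{6} = v_{4} + v_{5} + 2·v_{9}  ⇒ sig = (2;(1,1,2))
  {2,6}:  v_{2} + v_{6} = v_{4} + v_{5} + 2·v_{7}  ⇒ sig = (2;(1,1,2))
  {3,6}:  v_{3} + v_{6} = v_{5} + 2·v_{7} + v_{9}  ⇒ sig = (2;(1,1,2))
  {6,8}:  v_{6} + v_{8} = 2·v_{5} + v_{7} + v_{9}  ⇒ sig = (2;(1,1,2))
  {7,8,11}:  v_{7} + v_{8} + v_{11} = v_{3}  ⇒ sig = (3;(1))
  {4,5,7,9}:  v_{4} + v_{5} + v_{7} + v_{9} = v_{6}  ⇒ sig = (4;(1))

so the primitive-relation signature multiset is
{ (2;()) ×3,  (2;(1)) ×5,  (2;(1,1)),  (2;(1,1,1)) ×4,  (2;(1,1,2)) ×4,  (3;(1)),  (4;(1)) }


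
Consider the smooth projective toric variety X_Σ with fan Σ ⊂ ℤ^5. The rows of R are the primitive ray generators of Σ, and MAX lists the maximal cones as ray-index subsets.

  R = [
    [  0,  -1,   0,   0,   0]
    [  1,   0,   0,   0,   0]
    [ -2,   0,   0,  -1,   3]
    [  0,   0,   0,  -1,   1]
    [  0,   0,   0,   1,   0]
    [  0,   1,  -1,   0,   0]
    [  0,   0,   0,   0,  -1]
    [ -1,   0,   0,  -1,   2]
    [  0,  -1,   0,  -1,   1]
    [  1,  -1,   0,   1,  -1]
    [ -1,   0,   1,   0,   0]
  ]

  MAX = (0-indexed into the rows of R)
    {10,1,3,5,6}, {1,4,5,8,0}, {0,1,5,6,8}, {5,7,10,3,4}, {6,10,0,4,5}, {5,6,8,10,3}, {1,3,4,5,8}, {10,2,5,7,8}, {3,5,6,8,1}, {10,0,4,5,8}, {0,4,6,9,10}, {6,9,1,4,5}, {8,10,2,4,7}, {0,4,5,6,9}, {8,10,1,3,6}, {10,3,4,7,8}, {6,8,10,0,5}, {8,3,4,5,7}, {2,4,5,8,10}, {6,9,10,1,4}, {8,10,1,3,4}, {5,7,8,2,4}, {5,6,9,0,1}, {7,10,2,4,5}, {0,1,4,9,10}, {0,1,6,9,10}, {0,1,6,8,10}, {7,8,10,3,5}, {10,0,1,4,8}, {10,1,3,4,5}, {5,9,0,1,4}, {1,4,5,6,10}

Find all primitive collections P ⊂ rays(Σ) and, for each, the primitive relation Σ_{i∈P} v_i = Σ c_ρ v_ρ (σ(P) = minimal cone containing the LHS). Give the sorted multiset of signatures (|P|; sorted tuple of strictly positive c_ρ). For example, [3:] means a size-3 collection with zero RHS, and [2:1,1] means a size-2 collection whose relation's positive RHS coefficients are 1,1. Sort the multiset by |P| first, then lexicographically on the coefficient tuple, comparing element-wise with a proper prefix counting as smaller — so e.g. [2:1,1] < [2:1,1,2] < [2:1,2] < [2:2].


20 minimal non-faces of Δ(Σ) (on 11 rays):

  • {0,3}:  v_{0} + v_{3} = v_{8}  →  sig = [2:1]
  • {3,9}:  v_{3} + v_{9} = v_{0} + v_{1}  →  sig = [2:1,1]
  • {7,9}:  v_{7} + v_{9} = v_{4} + v_{8}  →  sig = [2:1,1]
  • {1,2}:  v_{1} + v_{2} = v_{3} + v_{4} + v_{7}  →  sig = [2:1,1,1]
  • {6,7}:  v_{6} + v_{7} = v_{5} + v_{8} + v_{10}  →  sig = [2:1,1,1]
  • {0,7}:  v_{0} + v_{7} = v_{4} + v_{5} + 2·v_{8} + v_{10}  →  sig = [2:1,1,1,2]
  • {2,9}:  v_{2} + v_{9} = 2·v_{4} + v_{5} + 2·v_{8} + v_{10}  →  sig = [2:1,1,2,2]
  • {1,7}:  v_{1} + v_{7} = 2·v_{3} + v_{4}  →  sig = [2:1,2]
  • {8,9}:  v_{8} + v_{9} = 2·v_{0} + v_{1}  →  sig = [2:1,2]
  • {2,6}:  v_{2} + v_{6} = v_{4} + 2·v_{5} + 2·v_{8} + 2·v_{10}  →  sig = [2:1,2,2,2]
  • {2,3}:  v_{2} + v_{3} = 2·v_{7}  →  sig = [2:2]
  • {0,2}:  v_{0} + v_{2} = 2·v_{4} + 2·v_{5} + 3·v_{8} + 2·v_{10}  →  sig = [2:2,2,2,3]
  • {3,4,6}:  v_{3} + v_{4} + v_{6} = 0  →  sig = [3:]
  • {4,6,8}:  v_{4} + v_{6} + v_{8} = v_{0}  →  sig = [3:1]
  • {5,9,10}:  v_{5} + v_{9} + v_{10} = v_{4} + v_{6}  →  sig = [3:1,1]
  • {0,1,5,10}:  v_{0} + v_{1} + v_{5} + v_{10} = 0  →  sig = [4:]
  • {0,1,4,6}:  v_{0} + v_{1} + v_{4} + v_{6} = v_{9}  →  sig = [4:1]
  • {1,5,8,10}:  v_{1} + v_{5} + v_{8} + v_{10} = v_{3}  →  sig = [4:1]
  • {3,4,5,8,10}:  v_{3} + v_{4} + v_{5} + v_{8} + v_{10} = v_{7}  →  sig = [5:1]
  • {4,5,7,8,10}:  v_{4} + v_{5} + v_{7} + v_{8} + v_{10} = v_{2}  →  sig = [5:1]

Signatures (|P|; sorted positive RHS coefficients), sorted:
    |P|=2: 12 collections, coeffs (1), (1,1), (1,1), (1,1,1), (1,1,1), (1,1,1,2), (1,1,2,2), (1,2), (1,2), (1,2,2,2), (2), (2,2,2,3)
    |P|=3: 3 collections, coeffs (), (1), (1,1)
    |P|=4: 3 collections, coeffs (), (1), (1)
    |P|=5: 2 collections, coeffs (1), (1)


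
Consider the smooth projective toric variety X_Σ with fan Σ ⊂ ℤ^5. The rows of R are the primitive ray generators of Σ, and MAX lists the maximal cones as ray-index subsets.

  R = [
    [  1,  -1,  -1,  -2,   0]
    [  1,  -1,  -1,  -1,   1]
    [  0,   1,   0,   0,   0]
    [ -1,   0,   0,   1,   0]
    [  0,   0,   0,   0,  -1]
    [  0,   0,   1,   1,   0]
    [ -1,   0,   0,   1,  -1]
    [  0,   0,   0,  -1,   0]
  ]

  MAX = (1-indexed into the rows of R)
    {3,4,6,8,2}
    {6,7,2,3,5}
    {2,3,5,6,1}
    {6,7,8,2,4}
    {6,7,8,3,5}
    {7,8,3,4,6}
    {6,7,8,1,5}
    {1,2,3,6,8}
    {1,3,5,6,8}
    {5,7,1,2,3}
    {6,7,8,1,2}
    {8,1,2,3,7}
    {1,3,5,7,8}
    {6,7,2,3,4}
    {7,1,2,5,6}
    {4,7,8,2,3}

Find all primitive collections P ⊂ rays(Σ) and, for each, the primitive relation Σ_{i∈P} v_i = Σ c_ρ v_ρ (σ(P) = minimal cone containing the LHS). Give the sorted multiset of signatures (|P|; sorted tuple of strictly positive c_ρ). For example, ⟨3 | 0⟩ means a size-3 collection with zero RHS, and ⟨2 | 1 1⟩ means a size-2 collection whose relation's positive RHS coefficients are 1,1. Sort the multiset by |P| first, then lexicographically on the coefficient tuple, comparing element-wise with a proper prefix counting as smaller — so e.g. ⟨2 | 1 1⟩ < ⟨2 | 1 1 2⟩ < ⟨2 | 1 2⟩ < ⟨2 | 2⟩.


|primitive collections| = 5. Relations:

  • {4,5}:  v_{4} + v_{5} = v_{7}  ⇒ sig = ⟨2 | 1⟩
  • {1,4}:  v_{1} + v_{4} = v_{2} + v_{7} + v_{8}  ⇒ sig = ⟨2 | 1 1 1⟩
  • {2,5,8}:  v_{2} + v_{5} + v_{8} = v_{1}  ⇒ sig = ⟨3 | 1⟩
  • {1,3,6,7}:  v_{1} + v_{3} + v_{6} + v_{7} = v_{5}  ⇒ sig = ⟨4 | 1⟩
  • {2,3,6,7,8}:  v_{2} + v_{3} + v_{6} + v_{7} + v_{8} = 0  ⇒ sig = ⟨5 | 0⟩

Sorted signature multiset PRS(X):
    |P|=2: 2 collections, coeffs (1), (1,1,1)
    |P|=3: 1 collection, coeffs (1)
    |P|=4: 1 collection, coeffs (1)
    |P|=5: 1 collection, coeffs ()


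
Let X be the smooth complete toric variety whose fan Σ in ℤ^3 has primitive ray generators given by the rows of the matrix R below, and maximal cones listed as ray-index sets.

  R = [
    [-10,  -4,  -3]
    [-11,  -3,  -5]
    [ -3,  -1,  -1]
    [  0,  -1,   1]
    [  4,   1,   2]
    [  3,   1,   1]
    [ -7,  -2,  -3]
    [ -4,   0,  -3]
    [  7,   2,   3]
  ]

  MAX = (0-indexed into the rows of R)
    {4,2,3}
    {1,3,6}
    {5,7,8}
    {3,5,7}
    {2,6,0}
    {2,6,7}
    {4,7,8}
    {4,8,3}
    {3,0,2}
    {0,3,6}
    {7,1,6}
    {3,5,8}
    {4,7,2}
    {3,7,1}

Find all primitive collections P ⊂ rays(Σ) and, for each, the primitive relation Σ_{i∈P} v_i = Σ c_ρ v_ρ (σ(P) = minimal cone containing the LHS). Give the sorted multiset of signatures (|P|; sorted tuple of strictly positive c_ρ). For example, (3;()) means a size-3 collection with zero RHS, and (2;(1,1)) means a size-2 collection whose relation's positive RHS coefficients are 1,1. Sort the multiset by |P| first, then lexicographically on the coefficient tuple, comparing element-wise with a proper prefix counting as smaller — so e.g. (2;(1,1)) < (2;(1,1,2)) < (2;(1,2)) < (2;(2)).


Σ has 20 primitive collections:

  P = {2,5}:  v_{2} + v_{5} = 0  ⇒ sig = (2;())
  P = {6,8}:  v_{6} + v_{8} = 0  ⇒ sig = (2;())
  P = {1,4}:  v_{1} + v_{4} = v_{6}  ⇒ sig = (2;(1))
  P = {2,8}:  v_{2} + v_{8} = v_{4}  ⇒ sig = (2;(1))
  P = {4,5}:  v_{4} + v_{5} = v_{8}  ⇒ sig = (2;(1))
  P = {4,6}:  v_{4} + v_{6} = v_{2}  ⇒ sig = (2;(1))
  P = {0,5}:  v_{0} + v_{5} = v_{3} + v_{6}  ⇒ sig = (2;(1,1))
  P = {0,8}:  v_{0} + v_{8} = v_{2} + v_{3}  ⇒ sig = (2;(1,1))
  P = {1,8}:  v_{1} + v_{8} = v_{3} + v_{7}  ⇒ sig = (2;(1,1))
  P = {5,6}:  v_{5} + v_{6} = v_{3} + v_{7}  ⇒ sig = (2;(1,1))
  P = {0,4}:  v_{0} + v_{4} = 2·v_{2} + v_{3}  ⇒ sig = (2;(1,2))
  P = {0,1}:  v_{0} + v_{1} = v_{3} + 3·v_{6}  ⇒ sig = (2;(1,3))
  P = {0,7}:  v_{0} + v_{7} = 2·v_{6}  ⇒ sig = (2;(2))
  P = {1,2}:  v_{1} + v_{2} = 2·v_{6}  ⇒ sig = (2;(2))
  P = {1,5}:  v_{1} + v_{5} = 2·v_{3} + 2·v_{7}  ⇒ sig = (2;(2,2))
  P = {3,4,7}:  v_{3} + v_{4} + v_{7} = 0  ⇒ sig = (3;())
  P = {2,3,6}:  v_{2} + v_{3} + v_{6} = v_{0}  ⇒ sig = (3;(1))
  P = {2,3,7}:  v_{2} + v_{3} + v_{7} = v_{6}  ⇒ sig = (3;(1))
  P = {3,6,7}:  v_{3} + v_{6} + v_{7} = v_{1}  ⇒ sig = (3;(1))
  P = {3,7,8}:  v_{3} + v_{7} + v_{8} = v_{5}  ⇒ sig = (3;(1))

Signatures (|P|; sorted positive RHS coefficients), sorted:
[(2;()), (2;()), (2;(1)), (2;(1)), (2;(1)), (2;(1)), (2;(1,1)), (2;(1,1)), (2;(1,1)), (2;(1,1)), (2;(1,2)), (2;(1,3)), (2;(2)), (2;(2)), (2;(2,2)), (3;()), (3;(1)), (3;(1)), (3;(1)), (3;(1))]


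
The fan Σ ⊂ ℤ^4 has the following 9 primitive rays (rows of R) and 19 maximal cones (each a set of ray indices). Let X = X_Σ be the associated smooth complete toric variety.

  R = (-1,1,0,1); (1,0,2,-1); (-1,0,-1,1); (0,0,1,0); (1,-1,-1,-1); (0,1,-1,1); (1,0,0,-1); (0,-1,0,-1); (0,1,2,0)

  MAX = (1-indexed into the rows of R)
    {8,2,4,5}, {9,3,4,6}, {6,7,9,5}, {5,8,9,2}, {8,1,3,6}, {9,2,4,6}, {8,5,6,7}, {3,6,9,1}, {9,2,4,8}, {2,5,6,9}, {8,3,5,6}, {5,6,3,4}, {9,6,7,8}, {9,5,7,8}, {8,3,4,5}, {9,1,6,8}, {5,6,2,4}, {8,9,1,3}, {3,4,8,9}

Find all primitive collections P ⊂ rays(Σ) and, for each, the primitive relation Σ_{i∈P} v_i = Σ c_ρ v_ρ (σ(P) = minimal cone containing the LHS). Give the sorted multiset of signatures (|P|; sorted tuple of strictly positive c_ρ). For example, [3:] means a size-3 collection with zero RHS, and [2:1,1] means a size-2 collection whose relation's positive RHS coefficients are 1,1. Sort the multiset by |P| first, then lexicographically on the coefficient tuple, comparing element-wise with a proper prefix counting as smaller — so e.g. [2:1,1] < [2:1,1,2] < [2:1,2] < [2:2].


Σ has 14 primitive collections:

  P={1,2}:  v_{1} + v_{2} = v_{9} — sig = [2:1]
  P={2,3}:  v_{2} + v_{3} = v_{4} — sig = [2:1]
  P={1,4}:  v_{1} + v_{4} = v_{3} + v_{9} — sig = [2:1,1]
  P={1,5}:  v_{1} + v_{5} = v_{6} + v_{8} — sig = [2:1,1]
  P={3,7}:  v_{3} + v_{7} = v_{6} + v_{8} — sig = [2:1,1]
  P={4,7}:  v_{4} + v_{7} = v_{5} + v_{9} — sig = [2:1,1]
  P={1,7}:  v_{1} + v_{7} = 2·v_{6} + 2·v_{8} + v_{9} — sig = [2:1,2,2]
  P={2,7}:  v_{2} + v_{7} = 2·v_{5} + 2·v_{9} — sig = [2:2,2]
  P={3,5,9}:  v_{3} + v_{5} + v_{9} = 0 — sig = [3:]
  P={4,6,8}:  v_{4} + v_{6} + v_{8} = 0 — sig = [3:]
  P={4,5,9}:  v_{4} + v_{5} + v_{9} = v_{2} — sig = [3:1]
  P={2,6,8}:  v_{2} + v_{6} + v_{8} = v_{5} + v_{9} — sig = [3:1,1]
  P={3,6,8,9}:  v_{3} + v_{6} + v_{8} + v_{9} = v_{1} — sig = [4:1]
  P={5,6,8,9}:  v_{5} + v_{6} + v_{8} + v_{9} = v_{7} — sig = [4:1]

so the primitive-relation signature multiset is
    [2:1]
    [2:1]
    [2:1,1]
    [2:1,1]
    [2:1,1]
    [2:1,1]
    [2:1,2,2]
    [2:2,2]
    [3:]
    [3:]
    [3:1]
    [3:1,1]
    [4:1]
    [4:1]


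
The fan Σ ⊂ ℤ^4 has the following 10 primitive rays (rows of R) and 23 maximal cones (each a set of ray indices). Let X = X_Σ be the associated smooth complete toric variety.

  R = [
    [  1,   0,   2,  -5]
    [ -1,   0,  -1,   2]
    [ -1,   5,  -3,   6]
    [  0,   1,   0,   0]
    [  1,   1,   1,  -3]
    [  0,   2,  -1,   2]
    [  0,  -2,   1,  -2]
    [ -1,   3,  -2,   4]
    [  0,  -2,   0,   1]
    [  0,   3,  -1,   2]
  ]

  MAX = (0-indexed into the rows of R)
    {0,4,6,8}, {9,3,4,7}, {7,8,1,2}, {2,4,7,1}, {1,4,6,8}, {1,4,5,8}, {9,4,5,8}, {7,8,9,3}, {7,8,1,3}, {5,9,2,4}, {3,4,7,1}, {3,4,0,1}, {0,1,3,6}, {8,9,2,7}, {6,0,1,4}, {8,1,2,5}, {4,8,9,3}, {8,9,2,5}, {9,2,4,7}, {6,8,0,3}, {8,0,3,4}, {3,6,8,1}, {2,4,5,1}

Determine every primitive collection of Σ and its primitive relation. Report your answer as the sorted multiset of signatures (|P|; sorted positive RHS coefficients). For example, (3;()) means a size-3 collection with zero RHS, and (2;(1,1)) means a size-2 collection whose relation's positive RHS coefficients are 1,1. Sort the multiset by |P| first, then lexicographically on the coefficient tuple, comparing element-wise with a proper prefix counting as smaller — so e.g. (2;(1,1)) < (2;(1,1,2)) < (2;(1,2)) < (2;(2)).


|primitive collections| = 17. Relations:

  P={5,6}:  v_{5} + v_{6} = 0  ⇒ sig = (2;())
  P={1,9}:  v_{1} + v_{9} = v_{7}  ⇒ sig = (2;(1))
  P={2,6}:  v_{2} + v_{6} = v_{7}  ⇒ sig = (2;(1))
  P={3,5}:  v_{3} + v_{5} = v_{9}  ⇒ sig = (2;(1))
  P={5,7}:  v_{5} + v_{7} = v_{2}  ⇒ sig = (2;(1))
  P={6,9}:  v_{6} + v_{9} = v_{3}  ⇒ sig = (2;(1))
  P={0,5}:  v_{0} + v_{5} = v_{3} + v_{4}  ⇒ sig = (2;(1,1))
  P={2,3}:  v_{2} + v_{3} = v_{7} + v_{9}  ⇒ sig = (2;(1,1))
  P={6,7}:  v_{6} + v_{7} = v_{1} + v_{3}  ⇒ sig = (2;(1,1))
  P={0,2}:  v_{0} + v_{2} = v_{3} + v_{4} + v_{7}  ⇒ sig = (2;(1,1,1))
  P={0,7}:  v_{0} + v_{7} = v_{1} + 2·v_{3} + v_{4}  ⇒ sig = (2;(1,1,2))
  P={0,9}:  v_{0} + v_{9} = 2·v_{3} + v_{4}  ⇒ sig = (2;(1,2))
  P={0,1,8}:  v_{0} + v_{1} + v_{8} = v_{6}  ⇒ sig = (3;(1))
  P={3,4,6}:  v_{3} + v_{4} + v_{6} = v_{0}  ⇒ sig = (3;(1))
  P={4,7,8}:  v_{4} + v_{7} + v_{8} = v_{5}  ⇒ sig = (3;(1))
  P={2,4,8}:  v_{2} + v_{4} + v_{8} = 2·v_{5}  ⇒ sig = (3;(2))
  P={1,3,4,8}:  v_{1} + v_{3} + v_{4} + v_{8} = 0  ⇒ sig = (4;())

Signatures (|P|; sorted positive RHS coefficients), sorted:
{ (2;()),  (2;(1)) ×5,  (2;(1,1)) ×3,  (2;(1,1,1)),  (2;(1,1,2)),  (2;(1,2)),  (3;(1)) ×3,  (3;(2)),  (4;()) }


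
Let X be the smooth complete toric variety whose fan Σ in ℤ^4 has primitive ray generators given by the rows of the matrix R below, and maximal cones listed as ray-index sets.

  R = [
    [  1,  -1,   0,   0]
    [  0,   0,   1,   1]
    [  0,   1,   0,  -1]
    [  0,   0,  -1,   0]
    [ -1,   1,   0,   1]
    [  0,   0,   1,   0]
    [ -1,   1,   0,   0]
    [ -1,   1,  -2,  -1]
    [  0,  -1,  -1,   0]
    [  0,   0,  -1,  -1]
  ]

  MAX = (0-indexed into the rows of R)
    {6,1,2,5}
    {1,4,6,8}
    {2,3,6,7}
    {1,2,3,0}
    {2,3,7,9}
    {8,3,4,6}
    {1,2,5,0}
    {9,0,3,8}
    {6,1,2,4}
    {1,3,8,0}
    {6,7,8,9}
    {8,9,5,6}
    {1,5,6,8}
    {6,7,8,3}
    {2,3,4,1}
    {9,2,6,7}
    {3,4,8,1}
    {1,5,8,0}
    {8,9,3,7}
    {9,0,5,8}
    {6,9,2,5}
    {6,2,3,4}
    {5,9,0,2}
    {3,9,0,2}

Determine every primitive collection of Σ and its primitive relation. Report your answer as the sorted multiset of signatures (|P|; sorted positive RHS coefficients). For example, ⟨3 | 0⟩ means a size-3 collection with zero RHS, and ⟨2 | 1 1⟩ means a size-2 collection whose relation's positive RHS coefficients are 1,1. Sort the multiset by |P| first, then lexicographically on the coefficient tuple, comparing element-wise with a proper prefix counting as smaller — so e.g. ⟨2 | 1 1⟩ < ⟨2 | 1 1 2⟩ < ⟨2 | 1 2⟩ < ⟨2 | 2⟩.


Δ(Σ) — 10 vertices, 13 min non-faces:

  • {0,6}:  v_{0} + v_{6} = 0  so sig = ⟨2 | 0⟩
  • {1,9}:  v_{1} + v_{9} = 0  so sig = ⟨2 | 0⟩
  • {3,5}:  v_{3} + v_{5} = 0  so sig = ⟨2 | 0⟩
  • {2,8}:  v_{2} + v_{8} = v_{9}  so sig = ⟨2 | 1⟩
  • {0,4}:  v_{0} + v_{4} = v_{1} + v_{3}  so sig = ⟨2 | 1 1⟩
  • {0,7}:  v_{0} + v_{7} = v_{3} + v_{9}  so sig = ⟨2 | 1 1⟩
  • {1,7}:  v_{1} + v_{7} = v_{3} + v_{6}  so sig = ⟨2 | 1 1⟩
  • {4,5}:  v_{4} + v_{5} = v_{1} + v_{6}  so sig = ⟨2 | 1 1⟩
  • {4,9}:  v_{4} + v_{9} = v_{3} + v_{6}  so sig = ⟨2 | 1 1⟩
  • {5,7}:  v_{5} + v_{7} = v_{6} + v_{9}  so sig = ⟨2 | 1 1⟩
  • {4,7}:  v_{4} + v_{7} = 2·v_{3} + 2·v_{6}  so sig = ⟨2 | 2 2⟩
  • {1,3,6}:  v_{1} + v_{3} + v_{6} = v_{4}  so sig = ⟨3 | 1⟩
  • {3,6,9}:  v_{3} + v_{6} + v_{9} = v_{7}  so sig = ⟨3 | 1⟩

Sorted signature multiset PRS(X):
[⟨2 | 0⟩, ⟨2 | 0⟩, ⟨2 | 0⟩, ⟨2 | 1⟩, ⟨2 | 1 1⟩, ⟨2 | 1 1⟩, ⟨2 | 1 1⟩, ⟨2 | 1 1⟩, ⟨2 | 1 1⟩, ⟨2 | 1 1⟩, ⟨2 | 2 2⟩, ⟨3 | 1⟩, ⟨3 | 1⟩]


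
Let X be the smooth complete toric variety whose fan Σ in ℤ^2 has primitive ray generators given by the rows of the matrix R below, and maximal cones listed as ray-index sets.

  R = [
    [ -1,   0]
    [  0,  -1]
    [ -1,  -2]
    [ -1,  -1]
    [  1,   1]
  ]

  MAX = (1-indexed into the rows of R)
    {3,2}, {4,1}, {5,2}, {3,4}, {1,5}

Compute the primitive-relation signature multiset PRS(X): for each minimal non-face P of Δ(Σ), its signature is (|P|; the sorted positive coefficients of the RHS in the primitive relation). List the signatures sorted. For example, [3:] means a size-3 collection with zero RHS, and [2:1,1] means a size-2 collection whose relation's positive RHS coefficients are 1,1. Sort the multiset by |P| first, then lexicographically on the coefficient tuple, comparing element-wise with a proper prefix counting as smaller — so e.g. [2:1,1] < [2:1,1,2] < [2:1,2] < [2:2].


5 minimal non-faces of Δ(Σ) (on 5 rays):

  • {4,5}:  v_{4} + v_{5} = 0  ⇒ sig = [2:]
  • {1,2}:  v_{1} + v_{2} = v_{4}  ⇒ sig = [2:1]
  • {2,4}:  v_{2} + v_{4} = v_{3}  ⇒ sig = [2:1]
  • {3,5}:  v_{3} + v_{5} = v_{2}  ⇒ sig = [2:1]
  • {1,3}:  v_{1} + v_{3} = 2·v_{4}  ⇒ sig = [2:2]

Sorted signature multiset PRS(X):
    |P|=2: 5 collections, coeffs (), (1), (1), (1), (2)
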